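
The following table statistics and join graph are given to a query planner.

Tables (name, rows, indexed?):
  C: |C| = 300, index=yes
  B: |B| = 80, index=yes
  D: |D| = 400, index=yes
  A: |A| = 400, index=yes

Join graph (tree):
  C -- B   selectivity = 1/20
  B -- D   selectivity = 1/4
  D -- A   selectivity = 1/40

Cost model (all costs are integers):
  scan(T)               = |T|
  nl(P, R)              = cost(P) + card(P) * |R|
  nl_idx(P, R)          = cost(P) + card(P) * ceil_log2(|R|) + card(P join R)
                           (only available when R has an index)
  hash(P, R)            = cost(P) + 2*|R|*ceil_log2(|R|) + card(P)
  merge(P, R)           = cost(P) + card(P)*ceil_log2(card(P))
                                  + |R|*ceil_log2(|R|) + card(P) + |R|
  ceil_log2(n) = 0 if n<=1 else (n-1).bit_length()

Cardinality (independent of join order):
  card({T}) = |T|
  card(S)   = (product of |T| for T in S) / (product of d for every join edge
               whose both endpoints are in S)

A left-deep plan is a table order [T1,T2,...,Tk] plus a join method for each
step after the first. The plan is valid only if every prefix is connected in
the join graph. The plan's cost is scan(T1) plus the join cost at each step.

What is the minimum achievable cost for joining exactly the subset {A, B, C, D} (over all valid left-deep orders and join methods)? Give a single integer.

Selinger DP over subsets of {A,B,C,D}:
  {C}: scan cost=300, card=300
  {B}: scan cost=80, card=80
  {D}: scan cost=400, card=400
  {A}: scan cost=400, card=400
  {BC}: card=1200; try (B,hash)→1720, (C,nl_idx)→2000, (B,nl_idx)→3600, (C,merge)→3720, (B,merge)→3940, (C,hash)→5560 …(+2); best=1720 via (B,hash)
  {BD}: card=8000; try (B,hash)→1920, (D,merge)→4720, (B,merge)→5040, (D,hash)→7360, (D,nl_idx)→8800, (B,nl_idx)→11200 …(+2); best=1920 via (B,hash)
  {AD}: card=4000; try (D,hash)→8000, (D,nl_idx)→8000, (A,hash)→8000, (A,nl_idx)→8000, (D,merge)→8400, (A,merge)→8400 …(+2); best=8000 via (D,hash)
  {BCD}: card=120000; try (D,hash)→10120, (C,hash)→15320, (D,merge)→20120, (C,merge)→116920, (D,nl_idx)→132520, (C,nl_idx)→193920 …(+2); best=10120 via (D,hash)
  {ABD}: card=80000; try (B,hash)→13120, (A,hash)→17120, (B,merge)→60640, (B,nl_idx)→116000, (A,merge)→117920, (A,nl_idx)→153920 …(+2); best=13120 via (B,hash)
  {ABCD}: card=1200000; try (C,hash)→98520, (A,hash)→137320, (C,merge)→1456120, (C,nl_idx)→1933120, (A,merge)→2174120, (A,nl_idx)→2290120 …(+2); best=98520 via (C,hash)

98520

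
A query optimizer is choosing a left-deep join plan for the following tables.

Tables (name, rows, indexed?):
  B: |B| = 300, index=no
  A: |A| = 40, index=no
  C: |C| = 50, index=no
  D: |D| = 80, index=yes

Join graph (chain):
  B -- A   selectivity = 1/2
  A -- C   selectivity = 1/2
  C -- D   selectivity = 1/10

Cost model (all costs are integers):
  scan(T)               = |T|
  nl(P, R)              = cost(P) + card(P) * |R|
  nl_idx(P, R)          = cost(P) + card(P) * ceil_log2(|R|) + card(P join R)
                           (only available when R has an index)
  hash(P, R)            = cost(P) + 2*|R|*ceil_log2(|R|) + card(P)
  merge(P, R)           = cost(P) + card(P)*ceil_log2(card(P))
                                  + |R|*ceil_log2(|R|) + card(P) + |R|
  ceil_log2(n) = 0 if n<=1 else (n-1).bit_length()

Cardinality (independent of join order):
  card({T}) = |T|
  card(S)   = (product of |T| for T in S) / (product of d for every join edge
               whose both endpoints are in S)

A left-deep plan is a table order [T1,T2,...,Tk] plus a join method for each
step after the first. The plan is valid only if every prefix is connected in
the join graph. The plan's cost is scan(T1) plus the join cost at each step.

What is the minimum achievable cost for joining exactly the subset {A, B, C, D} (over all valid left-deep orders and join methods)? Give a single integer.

Selinger DP over subsets of {A,B,C,D}:
  {B}: scan cost=300, card=300
  {A}: scan cost=40, card=40
  {C}: scan cost=50, card=50
  {D}: scan cost=80, card=80
  {AB}: card=6000; try (A,hash)→1080, (B,merge)→3320, (A,merge)→3580, (B,hash)→5480, (B,nl)→12040, (A,nl)→12300; best=1080 via (A,hash)
  {AC}: card=1000; try (A,hash)→580, (C,merge)→670, (C,hash)→680, (A,merge)→680, (C,nl)→2040, (A,nl)→2050; best=580 via (A,hash)
  {CD}: card=400; try (C,hash)→760, (D,nl_idx)→800, (D,merge)→1040, (C,merge)→1070, (D,hash)→1220, (D,nl)→4050 …(+1); best=760 via (C,hash)
  {ABC}: card=150000; try (B,hash)→6980, (C,hash)→7680, (B,merge)→14580, (C,merge)→85430, (B,nl)→300580, (C,nl)→301080; best=6980 via (B,hash)
  {ACD}: card=8000; try (A,hash)→1640, (D,hash)→2700, (A,merge)→5040, (D,merge)→12220, (D,nl_idx)→15580, (A,nl)→16760 …(+1); best=1640 via (A,hash)
  {ABCD}: card=1200000; try (B,hash)→15040, (B,merge)→116640, (D,hash)→158100, (D,nl_idx)→2256980, (B,nl)→2401640, (D,merge)→2857620 …(+1); best=15040 via (B,hash)

15040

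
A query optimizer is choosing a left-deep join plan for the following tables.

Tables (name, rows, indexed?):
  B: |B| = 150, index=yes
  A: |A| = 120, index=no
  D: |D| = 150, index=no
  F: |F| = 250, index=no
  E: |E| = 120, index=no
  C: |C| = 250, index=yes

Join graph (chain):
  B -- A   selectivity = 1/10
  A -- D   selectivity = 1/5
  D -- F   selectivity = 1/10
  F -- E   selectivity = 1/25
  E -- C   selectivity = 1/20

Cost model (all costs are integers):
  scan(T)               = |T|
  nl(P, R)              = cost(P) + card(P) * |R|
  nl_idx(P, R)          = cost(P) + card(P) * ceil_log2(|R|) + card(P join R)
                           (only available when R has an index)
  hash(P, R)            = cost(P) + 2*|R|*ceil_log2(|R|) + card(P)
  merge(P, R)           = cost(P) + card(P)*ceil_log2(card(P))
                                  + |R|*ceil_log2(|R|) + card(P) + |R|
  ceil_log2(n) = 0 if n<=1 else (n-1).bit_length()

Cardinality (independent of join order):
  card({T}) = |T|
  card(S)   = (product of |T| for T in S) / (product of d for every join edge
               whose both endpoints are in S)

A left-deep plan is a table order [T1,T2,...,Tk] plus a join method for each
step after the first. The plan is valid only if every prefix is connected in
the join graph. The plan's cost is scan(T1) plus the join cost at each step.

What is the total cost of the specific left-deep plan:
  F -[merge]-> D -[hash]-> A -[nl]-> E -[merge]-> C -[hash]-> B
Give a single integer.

24853930

step 1: scan F: cost=250, card=250
step 2: join D via merge
    card(P join D) = 250*150/(10) = 3750
    cost = 250 + 250*8 + 150*8 + 250 + 150 = 3850
step 3: join A via hash
    card(P join A) = 3750*120/(5) = 90000
    cost = 3850 + 2*120*7 + 3750 = 9280
step 4: join E via nl
    card(P join E) = 90000*120/(25) = 432000
    cost = 9280 + 90000*120 = 10809280
step 5: join C via merge
    card(P join C) = 432000*250/(20) = 5400000
    cost = 10809280 + 432000*19 + 250*8 + 432000 + 250 = 19451530
step 6: join B via hash
    card(P join B) = 5400000*150/(10) = 81000000
    cost = 19451530 + 2*150*8 + 5400000 = 24853930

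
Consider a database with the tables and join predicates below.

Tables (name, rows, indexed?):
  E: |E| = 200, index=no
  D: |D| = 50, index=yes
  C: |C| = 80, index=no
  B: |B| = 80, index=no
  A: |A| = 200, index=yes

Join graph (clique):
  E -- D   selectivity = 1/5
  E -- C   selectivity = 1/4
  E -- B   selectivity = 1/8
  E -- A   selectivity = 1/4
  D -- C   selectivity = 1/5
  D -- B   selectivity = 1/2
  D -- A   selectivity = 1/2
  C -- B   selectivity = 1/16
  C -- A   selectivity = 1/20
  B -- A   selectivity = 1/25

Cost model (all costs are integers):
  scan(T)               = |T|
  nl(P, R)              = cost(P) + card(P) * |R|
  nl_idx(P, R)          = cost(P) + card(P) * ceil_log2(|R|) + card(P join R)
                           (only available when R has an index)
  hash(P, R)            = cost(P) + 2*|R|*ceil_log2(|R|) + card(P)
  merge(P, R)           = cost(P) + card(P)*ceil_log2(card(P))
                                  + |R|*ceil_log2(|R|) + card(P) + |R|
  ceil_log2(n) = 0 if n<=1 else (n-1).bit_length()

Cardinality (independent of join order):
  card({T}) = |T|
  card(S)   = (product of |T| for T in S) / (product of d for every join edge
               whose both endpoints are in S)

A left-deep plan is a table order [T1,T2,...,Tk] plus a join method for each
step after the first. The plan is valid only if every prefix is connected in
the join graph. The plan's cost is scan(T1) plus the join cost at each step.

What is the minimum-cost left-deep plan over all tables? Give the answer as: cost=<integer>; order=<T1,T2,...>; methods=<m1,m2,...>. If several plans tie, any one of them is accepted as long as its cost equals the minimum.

cost=7210; order=B,A,C,E,D; methods=nl_idx,hash,merge,hash

Selinger DP (subsets sized 1..n):
  {E}: scan cost=200, card=200
  {D}: scan cost=50, card=50
  {C}: scan cost=80, card=80
  {B}: scan cost=80, card=80
  {A}: scan cost=200, card=200
  {DE}: card=2000; try (D,hash)→1000, (E,merge)→2200, (D,merge)→2350, (E,hash)→3300, (D,nl_idx)→3400, (E,nl)→10050 …(+1); best=1000 via (D,hash)
  {CE}: card=4000; try (C,hash)→1520, (E,merge)→2520, (C,merge)→2640, (E,hash)→3360, (E,nl)→16080, (C,nl)→16200; best=1520 via (C,hash)
  {BE}: card=2000; try (B,hash)→1520, (E,merge)→2520, (B,merge)→2640, (E,hash)→3360, (E,nl)→16080, (B,nl)→16200; best=1520 via (B,hash)
  {AE}: card=10000; try (E,hash)→3600, (A,hash)→3600, (E,merge)→3800, (A,merge)→3800, (A,nl_idx)→11800, (E,nl)→40200 …(+1); best=3600 via (E,hash)
  {CD}: card=800; try (D,hash)→760, (C,merge)→1040, (D,merge)→1070, (C,hash)→1220, (D,nl_idx)→1360, (C,nl)→4050 …(+1); best=760 via (D,hash)
  {BD}: card=2000; try (D,hash)→760, (B,merge)→1040, (D,merge)→1070, (B,hash)→1220, (D,nl_idx)→2560, (B,nl)→4050 …(+1); best=760 via (D,hash)
  {AD}: card=5000; try (D,hash)→1000, (A,merge)→2200, (D,merge)→2350, (A,hash)→3300, (A,nl_idx)→5450, (D,nl_idx)→6400 …(+2); best=1000 via (D,hash)
  {BC}: card=400; try (C,hash)→1280, (B,hash)→1280, (C,merge)→1360, (B,merge)→1360, (C,nl)→6480, (B,nl)→6480; best=1280 via (C,hash)
  {AC}: card=800; try (C,hash)→1520, (A,nl_idx)→1520, (A,merge)→2520, (C,merge)→2640, (A,hash)→3360, (A,nl)→16080 …(+1); best=1520 via (C,hash)
  {AB}: card=640; try (A,nl_idx)→1360, (B,hash)→1520, (A,merge)→2520, (B,merge)→2640, (A,hash)→3360, (A,nl)→16080 …(+1); best=1360 via (A,nl_idx)
  {CDE}: card=8000; try (C,hash)→4120, (E,hash)→4760, (D,hash)→6120, (E,merge)→11360, (C,merge)→25640, (D,nl_idx)→33520 …(+4); best=4120 via (C,hash)
  {BDE}: card=10000; try (D,hash)→4120, (B,hash)→4120, (E,hash)→5960, (D,nl_idx)→23520, (B,merge)→25640, (D,merge)→25870 …(+4); best=4120 via (D,hash)
  {ADE}: card=50000; try (A,hash)→6200, (E,hash)→9200, (D,hash)→14200, (A,merge)→26800, (A,nl_idx)→67000, (E,merge)→72800 …(+5); best=6200 via (A,hash)
  {BCE}: card=2500; try (C,hash)→4640, (E,hash)→4880, (B,hash)→6640, (E,merge)→7080, (C,merge)→26160, (B,merge)→54160 …(+3); best=4640 via (C,hash)
  {ACE}: card=10000; try (E,hash)→5520, (A,hash)→8720, (E,merge)→12120, (C,hash)→14720, (A,nl_idx)→43520, (A,merge)→55320 …(+4); best=5520 via (E,hash)
  {ABE}: card=4000; try (E,hash)→5200, (A,hash)→6720, (E,merge)→10200, (B,hash)→14720, (A,nl_idx)→21520, (A,merge)→27320 …(+4); best=5200 via (E,hash)
  {BCD}: card=2000; try (D,hash)→2280, (B,hash)→2680, (C,hash)→3880, (D,merge)→5630, (D,nl_idx)→5680, (B,merge)→10200 …(+4); best=2280 via (D,hash)
  {ACD}: card=4000; try (D,hash)→2920, (A,hash)→4760, (C,hash)→7120, (D,nl_idx)→10320, (D,merge)→10670, (A,nl_idx)→11160 …(+5); best=2920 via (D,hash)
  {ABD}: card=8000; try (D,hash)→2600, (A,hash)→5960, (B,hash)→7120, (D,merge)→8750, (D,nl_idx)→13200, (A,nl_idx)→24760 …(+5); best=2600 via (D,hash)
  {ABC}: card=160; try (C,hash)→3120, (B,hash)→3440, (A,nl_idx)→4640, (A,hash)→4880, (A,merge)→7080, (C,merge)→9040 …(+4); best=3120 via (C,hash)
  {BCDE}: card=2500; try (E,hash)→7480, (D,hash)→7740, (B,hash)→13240, (C,hash)→15240, (D,nl_idx)→22140, (E,merge)→28080 …(+7); best=7480 via (E,hash)
  {ACDE}: card=10000; try (E,hash)→10120, (A,hash)→15320, (D,hash)→16120, (E,merge)→56720, (C,hash)→57320, (D,nl_idx)→75520 …(+8); best=10120 via (E,hash)
  {ABDE}: card=10000; try (D,hash)→9800, (E,hash)→13800, (A,hash)→17320, (D,nl_idx)→39200, (B,hash)→57320, (D,merge)→57550 …(+8); best=9800 via (D,hash)
  {ABCE}: card=250; try (E,merge)→6360, (E,hash)→6480, (C,hash)→10320, (A,hash)→10340, (B,hash)→16640, (A,nl_idx)→24890 …(+7); best=6360 via (E,merge)
  {ABCD}: card=400; try (D,hash)→3880, (D,nl_idx)→4480, (D,merge)→4910, (A,hash)→7480, (B,hash)→8040, (D,nl)→11120 …(+8); best=3880 via (D,hash)
  {ABCDE}: card=125; try (D,hash)→7210, (E,hash)→7480, (D,nl_idx)→7985, (D,merge)→8960, (E,merge)→9680, (A,hash)→13180 …(+11); best=7210 via (D,hash)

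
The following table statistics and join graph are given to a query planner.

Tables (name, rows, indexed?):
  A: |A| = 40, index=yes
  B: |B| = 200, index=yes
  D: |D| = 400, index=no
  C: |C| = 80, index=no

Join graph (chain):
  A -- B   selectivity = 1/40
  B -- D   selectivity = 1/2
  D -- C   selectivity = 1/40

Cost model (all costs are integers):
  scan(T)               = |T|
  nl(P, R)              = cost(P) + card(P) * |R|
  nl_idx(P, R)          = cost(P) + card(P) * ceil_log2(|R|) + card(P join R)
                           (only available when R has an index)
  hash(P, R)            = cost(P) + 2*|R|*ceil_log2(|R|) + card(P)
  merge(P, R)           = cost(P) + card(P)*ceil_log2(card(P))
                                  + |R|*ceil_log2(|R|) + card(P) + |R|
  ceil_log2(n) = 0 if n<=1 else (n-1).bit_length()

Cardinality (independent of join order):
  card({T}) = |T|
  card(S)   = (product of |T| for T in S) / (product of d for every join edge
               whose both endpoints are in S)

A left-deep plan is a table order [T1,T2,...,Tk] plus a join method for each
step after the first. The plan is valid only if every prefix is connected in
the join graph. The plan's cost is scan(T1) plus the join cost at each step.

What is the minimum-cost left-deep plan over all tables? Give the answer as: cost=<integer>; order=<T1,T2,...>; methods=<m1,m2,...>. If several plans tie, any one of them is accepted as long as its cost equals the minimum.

cost=47480; order=A,B,D,C; methods=nl_idx,merge,hash

Selinger DP (subsets sized 1..n):
  {A}: scan cost=40, card=40
  {B}: scan cost=200, card=200
  {D}: scan cost=400, card=400
  {C}: scan cost=80, card=80
  {AB}: card=200; try (B,nl_idx)→560, (A,hash)→880, (A,nl_idx)→1600, (B,merge)→2120, (A,merge)→2280, (B,hash)→3280 …(+2); best=560 via (B,nl_idx)
  {BD}: card=40000; try (B,hash)→4000, (D,merge)→6000, (B,merge)→6200, (D,hash)→7600, (B,nl_idx)→43600, (D,nl)→80200 …(+1); best=4000 via (B,hash)
  {CD}: card=800; try (C,hash)→1920, (D,merge)→4720, (C,merge)→5040, (D,hash)→7360, (D,nl)→32080, (C,nl)→32400; best=1920 via (C,hash)
  {ABD}: card=40000; try (D,merge)→6360, (D,hash)→7960, (A,hash)→44480, (D,nl)→80560, (A,nl_idx)→284000, (A,merge)→684280 …(+1); best=6360 via (D,merge)
  {BCD}: card=80000; try (B,hash)→5920, (B,merge)→12520, (C,hash)→45120, (B,nl_idx)→88320, (B,nl)→161920, (C,merge)→684640 …(+1); best=5920 via (B,hash)
  {ABCD}: card=80000; try (C,hash)→47480, (A,hash)→86400, (A,nl_idx)→565920, (C,merge)→687000, (A,merge)→1446200, (A,nl)→3205920 …(+1); best=47480 via (C,hash)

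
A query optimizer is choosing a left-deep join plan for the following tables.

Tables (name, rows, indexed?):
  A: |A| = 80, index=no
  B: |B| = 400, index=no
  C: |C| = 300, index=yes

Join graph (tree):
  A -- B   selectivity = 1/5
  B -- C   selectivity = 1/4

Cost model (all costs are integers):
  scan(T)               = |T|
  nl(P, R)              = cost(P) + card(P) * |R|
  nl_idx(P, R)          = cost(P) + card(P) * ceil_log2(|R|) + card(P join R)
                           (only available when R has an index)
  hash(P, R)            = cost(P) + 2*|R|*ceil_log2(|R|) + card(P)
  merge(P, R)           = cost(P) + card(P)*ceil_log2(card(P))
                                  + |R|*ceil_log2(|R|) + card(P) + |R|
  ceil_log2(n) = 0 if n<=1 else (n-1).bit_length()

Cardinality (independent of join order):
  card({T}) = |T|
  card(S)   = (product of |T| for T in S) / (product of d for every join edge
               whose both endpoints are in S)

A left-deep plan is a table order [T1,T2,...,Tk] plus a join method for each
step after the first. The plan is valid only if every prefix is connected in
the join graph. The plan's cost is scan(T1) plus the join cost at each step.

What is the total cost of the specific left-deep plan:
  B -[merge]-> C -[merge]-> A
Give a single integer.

step 1: scan B: cost=400, card=400
step 2: join C via merge
    card(P join C) = 400*300/(4) = 30000
    cost = 400 + 400*9 + 300*9 + 400 + 300 = 7400
step 3: join A via merge
    card(P join A) = 30000*80/(5) = 480000
    cost = 7400 + 30000*15 + 80*7 + 30000 + 80 = 488040

488040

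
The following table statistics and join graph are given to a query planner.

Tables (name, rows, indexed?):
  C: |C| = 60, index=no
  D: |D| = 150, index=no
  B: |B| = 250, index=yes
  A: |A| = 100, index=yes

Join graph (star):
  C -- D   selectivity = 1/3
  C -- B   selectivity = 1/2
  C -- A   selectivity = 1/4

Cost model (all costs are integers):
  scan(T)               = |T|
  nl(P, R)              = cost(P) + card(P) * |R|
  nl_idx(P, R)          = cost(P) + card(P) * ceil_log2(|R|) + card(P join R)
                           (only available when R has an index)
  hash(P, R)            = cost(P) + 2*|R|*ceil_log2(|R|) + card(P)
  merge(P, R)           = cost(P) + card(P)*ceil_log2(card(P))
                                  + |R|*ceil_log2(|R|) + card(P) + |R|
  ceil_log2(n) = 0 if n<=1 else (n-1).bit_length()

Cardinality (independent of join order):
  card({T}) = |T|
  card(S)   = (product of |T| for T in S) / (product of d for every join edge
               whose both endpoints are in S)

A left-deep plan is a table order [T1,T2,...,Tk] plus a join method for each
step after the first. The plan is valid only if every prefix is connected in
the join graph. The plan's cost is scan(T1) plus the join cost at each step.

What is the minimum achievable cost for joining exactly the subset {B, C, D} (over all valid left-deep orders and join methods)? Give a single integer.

8020

Selinger DP over subsets of {B,C,D}:
  {C}: scan cost=60, card=60
  {D}: scan cost=150, card=150
  {B}: scan cost=250, card=250
  {CD}: card=3000; try (C,hash)→1020, (D,merge)→1830, (C,merge)→1920, (D,hash)→2520, (D,nl)→9060, (C,nl)→9150; best=1020 via (C,hash)
  {BC}: card=7500; try (C,hash)→1220, (B,merge)→2730, (C,merge)→2920, (B,hash)→4120, (B,nl_idx)→8040, (B,nl)→15060 …(+1); best=1220 via (C,hash)
  {BCD}: card=375000; try (B,hash)→8020, (D,hash)→11120, (B,merge)→42270, (D,merge)→107570, (B,nl_idx)→400020, (B,nl)→751020 …(+1); best=8020 via (B,hash)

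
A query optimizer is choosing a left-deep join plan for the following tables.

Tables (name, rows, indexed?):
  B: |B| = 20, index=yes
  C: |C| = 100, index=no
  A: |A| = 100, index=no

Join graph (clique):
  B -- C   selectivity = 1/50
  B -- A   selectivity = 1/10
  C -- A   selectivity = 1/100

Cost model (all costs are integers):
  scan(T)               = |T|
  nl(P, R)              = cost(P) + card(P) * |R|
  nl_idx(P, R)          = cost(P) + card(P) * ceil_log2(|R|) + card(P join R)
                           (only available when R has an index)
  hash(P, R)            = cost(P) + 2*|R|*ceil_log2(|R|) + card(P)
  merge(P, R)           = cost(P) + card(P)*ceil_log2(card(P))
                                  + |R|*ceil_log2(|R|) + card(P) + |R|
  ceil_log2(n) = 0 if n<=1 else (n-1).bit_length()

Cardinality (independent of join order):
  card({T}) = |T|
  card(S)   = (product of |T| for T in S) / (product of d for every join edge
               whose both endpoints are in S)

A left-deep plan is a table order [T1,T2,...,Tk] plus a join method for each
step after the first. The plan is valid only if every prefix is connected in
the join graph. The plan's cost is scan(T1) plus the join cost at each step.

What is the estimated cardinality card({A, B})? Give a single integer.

Tables in S: A(100), B(20)
Edges inside S: B-A(d=10)
numerator = 100 * 20 = 2000
denominator = 10 = 10
card(S) = 2000 / 10 = 200

200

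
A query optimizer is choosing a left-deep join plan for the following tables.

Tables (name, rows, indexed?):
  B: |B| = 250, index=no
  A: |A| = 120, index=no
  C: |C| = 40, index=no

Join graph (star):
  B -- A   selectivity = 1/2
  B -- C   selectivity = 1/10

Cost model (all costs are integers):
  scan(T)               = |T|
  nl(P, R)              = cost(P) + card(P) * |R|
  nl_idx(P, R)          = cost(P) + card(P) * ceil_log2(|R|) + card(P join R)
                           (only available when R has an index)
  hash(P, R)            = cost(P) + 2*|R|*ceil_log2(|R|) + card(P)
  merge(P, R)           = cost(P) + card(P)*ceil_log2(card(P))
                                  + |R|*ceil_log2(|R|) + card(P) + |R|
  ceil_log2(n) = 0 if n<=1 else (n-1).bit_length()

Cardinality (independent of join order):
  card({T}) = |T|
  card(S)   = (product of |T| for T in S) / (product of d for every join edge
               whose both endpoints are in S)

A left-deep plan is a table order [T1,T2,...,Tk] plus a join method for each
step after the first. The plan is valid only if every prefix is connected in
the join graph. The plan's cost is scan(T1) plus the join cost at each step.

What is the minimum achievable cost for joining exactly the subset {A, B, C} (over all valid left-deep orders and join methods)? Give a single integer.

Selinger DP over subsets of {A,B,C}:
  {B}: scan cost=250, card=250
  {A}: scan cost=120, card=120
  {C}: scan cost=40, card=40
  {AB}: card=15000; try (A,hash)→2180, (B,merge)→3330, (A,merge)→3460, (B,hash)→4240, (B,nl)→30120, (A,nl)→30250; best=2180 via (A,hash)
  {BC}: card=1000; try (C,hash)→980, (B,merge)→2570, (C,merge)→2780, (B,hash)→4080, (B,nl)→10040, (C,nl)→10250; best=980 via (C,hash)
  {ABC}: card=60000; try (A,hash)→3660, (A,merge)→12940, (C,hash)→17660, (A,nl)→120980, (C,merge)→227460, (C,nl)→602180; best=3660 via (A,hash)

3660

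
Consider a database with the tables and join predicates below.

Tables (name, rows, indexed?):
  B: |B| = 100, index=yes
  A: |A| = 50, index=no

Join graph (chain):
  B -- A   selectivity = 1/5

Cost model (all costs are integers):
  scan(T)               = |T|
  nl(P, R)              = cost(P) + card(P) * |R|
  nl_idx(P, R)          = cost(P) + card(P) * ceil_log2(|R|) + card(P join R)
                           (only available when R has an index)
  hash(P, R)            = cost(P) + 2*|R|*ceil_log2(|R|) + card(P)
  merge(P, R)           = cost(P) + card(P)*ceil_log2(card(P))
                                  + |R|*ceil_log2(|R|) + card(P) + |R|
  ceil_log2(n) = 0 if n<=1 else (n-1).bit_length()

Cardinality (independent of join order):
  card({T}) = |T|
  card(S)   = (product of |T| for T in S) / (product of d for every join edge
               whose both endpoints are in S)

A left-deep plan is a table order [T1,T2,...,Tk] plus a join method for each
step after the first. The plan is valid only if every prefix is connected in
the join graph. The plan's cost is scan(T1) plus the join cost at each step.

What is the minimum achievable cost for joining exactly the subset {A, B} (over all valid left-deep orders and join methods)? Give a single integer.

Selinger DP over subsets of {A,B}:
  {B}: scan cost=100, card=100
  {A}: scan cost=50, card=50
  {AB}: card=1000; try (A,hash)→800, (B,merge)→1200, (A,merge)→1250, (B,nl_idx)→1400, (B,hash)→1500, (B,nl)→5050 …(+1); best=800 via (A,hash)

800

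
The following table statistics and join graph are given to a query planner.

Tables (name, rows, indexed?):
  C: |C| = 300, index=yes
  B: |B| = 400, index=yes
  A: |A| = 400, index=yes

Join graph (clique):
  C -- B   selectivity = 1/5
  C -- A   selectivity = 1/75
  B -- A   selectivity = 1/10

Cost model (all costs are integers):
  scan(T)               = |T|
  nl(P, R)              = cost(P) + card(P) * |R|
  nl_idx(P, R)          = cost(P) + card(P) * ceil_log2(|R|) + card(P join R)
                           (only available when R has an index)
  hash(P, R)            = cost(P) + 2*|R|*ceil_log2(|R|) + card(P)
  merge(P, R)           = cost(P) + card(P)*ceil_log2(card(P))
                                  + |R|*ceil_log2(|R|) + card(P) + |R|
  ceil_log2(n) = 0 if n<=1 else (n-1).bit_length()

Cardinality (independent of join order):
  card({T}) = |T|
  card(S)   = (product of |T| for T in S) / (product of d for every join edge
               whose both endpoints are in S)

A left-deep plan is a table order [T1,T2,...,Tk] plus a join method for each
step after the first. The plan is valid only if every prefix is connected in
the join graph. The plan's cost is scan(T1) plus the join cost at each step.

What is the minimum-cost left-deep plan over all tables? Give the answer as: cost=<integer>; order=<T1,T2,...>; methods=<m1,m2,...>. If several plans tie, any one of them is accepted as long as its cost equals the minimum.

cost=13400; order=C,A,B; methods=nl_idx,hash

Selinger DP (subsets sized 1..n):
  {C}: scan cost=300, card=300
  {B}: scan cost=400, card=400
  {A}: scan cost=400, card=400
  {BC}: card=24000; try (C,hash)→6200, (B,merge)→7300, (C,merge)→7400, (B,hash)→7800, (B,nl_idx)→27000, (C,nl_idx)→28000 …(+2); best=6200 via (C,hash)
  {AC}: card=1600; try (A,nl_idx)→4600, (C,nl_idx)→5600, (C,hash)→6200, (A,merge)→7300, (C,merge)→7400, (A,hash)→7800 …(+2); best=4600 via (A,nl_idx)
  {AB}: card=16000; try (B,hash)→8000, (A,hash)→8000, (B,merge)→8400, (A,merge)→8400, (B,nl_idx)→20000, (A,nl_idx)→20000 …(+2); best=8000 via (B,hash)
  {ABC}: card=12800; try (B,hash)→13400, (B,merge)→27800, (C,hash)→29400, (B,nl_idx)→31800, (A,hash)→37400, (C,nl_idx)→164800 …(+6); best=13400 via (B,hash)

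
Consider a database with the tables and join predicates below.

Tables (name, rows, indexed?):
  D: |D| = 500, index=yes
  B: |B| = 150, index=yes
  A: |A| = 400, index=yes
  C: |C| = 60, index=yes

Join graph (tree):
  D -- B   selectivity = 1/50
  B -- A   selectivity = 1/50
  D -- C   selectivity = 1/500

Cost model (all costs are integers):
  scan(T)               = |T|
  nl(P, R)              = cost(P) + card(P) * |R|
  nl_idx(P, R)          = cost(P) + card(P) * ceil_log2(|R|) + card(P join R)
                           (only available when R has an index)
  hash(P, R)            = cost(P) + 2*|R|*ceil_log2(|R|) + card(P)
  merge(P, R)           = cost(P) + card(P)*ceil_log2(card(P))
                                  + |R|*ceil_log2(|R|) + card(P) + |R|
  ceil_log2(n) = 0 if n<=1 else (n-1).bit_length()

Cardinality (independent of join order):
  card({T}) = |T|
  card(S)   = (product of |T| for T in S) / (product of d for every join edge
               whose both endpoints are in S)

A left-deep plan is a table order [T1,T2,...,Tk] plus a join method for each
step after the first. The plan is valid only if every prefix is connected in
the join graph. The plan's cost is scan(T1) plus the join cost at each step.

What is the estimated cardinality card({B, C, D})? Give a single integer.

Tables in S: B(150), C(60), D(500)
Edges inside S: D-B(d=50), D-C(d=500)
numerator = 150 * 60 * 500 = 4500000
denominator = 50 * 500 = 25000
card(S) = 4500000 / 25000 = 180

180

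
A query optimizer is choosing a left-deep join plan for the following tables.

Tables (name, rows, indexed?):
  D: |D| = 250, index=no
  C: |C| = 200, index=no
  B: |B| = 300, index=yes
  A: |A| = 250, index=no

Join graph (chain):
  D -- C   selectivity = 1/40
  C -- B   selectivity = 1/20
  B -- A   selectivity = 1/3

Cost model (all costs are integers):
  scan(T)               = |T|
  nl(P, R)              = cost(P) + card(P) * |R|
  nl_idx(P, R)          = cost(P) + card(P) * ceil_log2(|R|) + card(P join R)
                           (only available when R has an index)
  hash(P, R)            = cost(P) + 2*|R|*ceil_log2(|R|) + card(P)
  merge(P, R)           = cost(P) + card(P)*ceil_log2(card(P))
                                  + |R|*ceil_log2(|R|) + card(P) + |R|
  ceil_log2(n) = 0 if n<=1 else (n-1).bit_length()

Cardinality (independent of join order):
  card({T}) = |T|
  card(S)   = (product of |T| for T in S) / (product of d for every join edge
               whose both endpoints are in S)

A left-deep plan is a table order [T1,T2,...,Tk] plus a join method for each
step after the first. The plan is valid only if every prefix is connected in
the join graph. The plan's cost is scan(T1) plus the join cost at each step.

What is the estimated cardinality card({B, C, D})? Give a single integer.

18750

Tables in S: B(300), C(200), D(250)
Edges inside S: D-C(d=40), C-B(d=20)
numerator = 300 * 200 * 250 = 15000000
denominator = 40 * 20 = 800
card(S) = 15000000 / 800 = 18750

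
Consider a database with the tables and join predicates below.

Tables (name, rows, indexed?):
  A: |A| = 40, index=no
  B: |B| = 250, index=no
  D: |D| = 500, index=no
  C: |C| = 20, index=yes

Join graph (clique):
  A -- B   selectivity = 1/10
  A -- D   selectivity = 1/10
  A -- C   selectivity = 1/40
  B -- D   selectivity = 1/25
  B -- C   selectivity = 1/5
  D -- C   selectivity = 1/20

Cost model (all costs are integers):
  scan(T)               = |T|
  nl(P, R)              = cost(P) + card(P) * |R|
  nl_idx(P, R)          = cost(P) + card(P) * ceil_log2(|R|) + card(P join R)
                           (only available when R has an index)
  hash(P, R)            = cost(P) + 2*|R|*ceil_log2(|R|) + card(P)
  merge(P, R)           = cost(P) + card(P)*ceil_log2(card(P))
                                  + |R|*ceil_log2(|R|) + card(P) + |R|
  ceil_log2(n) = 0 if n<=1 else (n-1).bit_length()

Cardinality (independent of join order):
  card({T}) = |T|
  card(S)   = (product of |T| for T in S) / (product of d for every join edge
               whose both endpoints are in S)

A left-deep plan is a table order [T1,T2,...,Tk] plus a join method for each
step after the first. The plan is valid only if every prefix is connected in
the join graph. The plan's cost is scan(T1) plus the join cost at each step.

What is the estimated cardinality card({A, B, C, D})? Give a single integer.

10

Tables in S: A(40), B(250), C(20), D(500)
Edges inside S: A-B(d=10), A-D(d=10), A-C(d=40), B-D(d=25), B-C(d=5), D-C(d=20)
numerator = 40 * 250 * 20 * 500 = 100000000
denominator = 10 * 10 * 40 * 25 * 5 * 20 = 10000000
card(S) = 100000000 / 10000000 = 10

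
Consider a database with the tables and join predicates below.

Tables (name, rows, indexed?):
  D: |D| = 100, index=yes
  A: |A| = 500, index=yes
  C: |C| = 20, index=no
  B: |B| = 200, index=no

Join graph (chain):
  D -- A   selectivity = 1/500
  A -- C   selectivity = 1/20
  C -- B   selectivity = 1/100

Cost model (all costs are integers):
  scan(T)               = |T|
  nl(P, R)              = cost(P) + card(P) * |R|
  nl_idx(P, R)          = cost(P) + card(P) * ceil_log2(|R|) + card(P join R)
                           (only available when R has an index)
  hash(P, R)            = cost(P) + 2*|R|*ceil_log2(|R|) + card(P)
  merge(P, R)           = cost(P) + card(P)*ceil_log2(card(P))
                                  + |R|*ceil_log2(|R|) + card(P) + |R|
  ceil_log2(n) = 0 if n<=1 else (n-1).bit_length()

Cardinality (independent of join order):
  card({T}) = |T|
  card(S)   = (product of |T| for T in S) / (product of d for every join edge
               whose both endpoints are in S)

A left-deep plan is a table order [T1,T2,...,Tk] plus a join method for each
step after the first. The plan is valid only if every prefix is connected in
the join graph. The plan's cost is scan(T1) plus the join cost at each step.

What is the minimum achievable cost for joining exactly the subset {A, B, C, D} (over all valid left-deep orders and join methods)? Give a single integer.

4000

Selinger DP over subsets of {A,B,C,D}:
  {D}: scan cost=100, card=100
  {A}: scan cost=500, card=500
  {C}: scan cost=20, card=20
  {B}: scan cost=200, card=200
  {AD}: card=100; try (A,nl_idx)→1100, (D,hash)→2400, (D,nl_idx)→4100, (A,merge)→5900, (D,merge)→6300, (A,hash)→9200 …(+2); best=1100 via (A,nl_idx)
  {AC}: card=500; try (A,nl_idx)→700, (C,hash)→1200, (A,merge)→5140, (C,merge)→5620, (A,hash)→9040, (A,nl)→10020 …(+1); best=700 via (A,nl_idx)
  {BC}: card=40; try (C,hash)→600, (B,merge)→1940, (C,merge)→2120, (B,hash)→3240, (B,nl)→4020, (C,nl)→4200; best=600 via (C,hash)
  {ACD}: card=100; try (C,hash)→1400, (C,merge)→2020, (D,hash)→2600, (C,nl)→3100, (D,nl_idx)→4300, (D,merge)→6500 …(+1); best=1400 via (C,hash)
  {ABC}: card=1000; try (A,nl_idx)→1960, (B,hash)→4400, (A,merge)→5880, (B,merge)→7500, (A,hash)→9640, (A,nl)→20600 …(+1); best=1960 via (A,nl_idx)
  {ABCD}: card=200; try (B,merge)→4000, (D,hash)→4360, (B,hash)→4700, (D,nl_idx)→9160, (D,merge)→13760, (B,nl)→21400 …(+1); best=4000 via (B,merge)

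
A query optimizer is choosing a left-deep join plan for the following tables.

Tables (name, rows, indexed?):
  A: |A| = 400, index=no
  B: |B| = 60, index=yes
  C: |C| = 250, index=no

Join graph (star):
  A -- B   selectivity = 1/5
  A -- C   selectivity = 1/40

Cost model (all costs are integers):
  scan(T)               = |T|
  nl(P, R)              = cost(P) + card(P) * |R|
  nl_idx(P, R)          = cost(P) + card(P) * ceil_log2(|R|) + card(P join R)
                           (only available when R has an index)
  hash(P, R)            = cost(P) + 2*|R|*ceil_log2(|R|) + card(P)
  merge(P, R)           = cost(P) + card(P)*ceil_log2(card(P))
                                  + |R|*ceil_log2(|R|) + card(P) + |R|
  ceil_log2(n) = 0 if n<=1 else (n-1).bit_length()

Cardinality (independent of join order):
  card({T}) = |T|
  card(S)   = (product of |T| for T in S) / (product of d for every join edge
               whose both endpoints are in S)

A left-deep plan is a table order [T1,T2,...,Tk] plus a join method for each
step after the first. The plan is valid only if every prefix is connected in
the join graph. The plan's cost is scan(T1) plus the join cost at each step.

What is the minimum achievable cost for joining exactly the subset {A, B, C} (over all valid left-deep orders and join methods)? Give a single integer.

8020

Selinger DP over subsets of {A,B,C}:
  {A}: scan cost=400, card=400
  {B}: scan cost=60, card=60
  {C}: scan cost=250, card=250
  {AB}: card=4800; try (B,hash)→1520, (A,merge)→4480, (B,merge)→4820, (A,hash)→7320, (B,nl_idx)→7600, (A,nl)→24060 …(+1); best=1520 via (B,hash)
  {AC}: card=2500; try (C,hash)→4800, (A,merge)→6500, (C,merge)→6650, (A,hash)→7700, (A,nl)→100250, (C,nl)→100400; best=4800 via (C,hash)
  {ABC}: card=30000; try (B,hash)→8020, (C,hash)→10320, (B,merge)→37720, (B,nl_idx)→49800, (C,merge)→70970, (B,nl)→154800 …(+1); best=8020 via (B,hash)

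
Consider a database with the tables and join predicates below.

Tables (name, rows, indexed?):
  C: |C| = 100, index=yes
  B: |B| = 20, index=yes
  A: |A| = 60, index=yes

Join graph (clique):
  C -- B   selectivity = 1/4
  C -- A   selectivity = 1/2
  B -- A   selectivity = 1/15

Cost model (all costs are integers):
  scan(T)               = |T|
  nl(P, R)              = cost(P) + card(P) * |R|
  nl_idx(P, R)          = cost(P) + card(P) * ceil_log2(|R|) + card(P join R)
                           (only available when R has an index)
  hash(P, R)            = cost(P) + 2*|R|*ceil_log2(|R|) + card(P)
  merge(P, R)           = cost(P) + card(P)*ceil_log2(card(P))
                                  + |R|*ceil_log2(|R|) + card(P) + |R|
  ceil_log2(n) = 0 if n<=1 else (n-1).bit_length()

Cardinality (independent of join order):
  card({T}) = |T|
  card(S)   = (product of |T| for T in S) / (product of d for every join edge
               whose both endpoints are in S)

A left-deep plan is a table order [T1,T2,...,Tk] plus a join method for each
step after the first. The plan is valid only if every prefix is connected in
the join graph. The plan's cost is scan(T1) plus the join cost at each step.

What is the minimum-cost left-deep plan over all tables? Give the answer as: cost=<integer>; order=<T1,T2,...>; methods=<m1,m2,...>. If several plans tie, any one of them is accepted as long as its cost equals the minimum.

Selinger DP (subsets sized 1..n):
  {C}: scan cost=100, card=100
  {B}: scan cost=20, card=20
  {A}: scan cost=60, card=60
  {BC}: card=500; try (B,hash)→400, (C,nl_idx)→660, (C,merge)→940, (B,merge)→1020, (B,nl_idx)→1100, (C,hash)→1440 …(+2); best=400 via (B,hash)
  {AC}: card=3000; try (A,hash)→920, (C,merge)→1280, (A,merge)→1320, (C,hash)→1520, (C,nl_idx)→3480, (A,nl_idx)→3700 …(+2); best=920 via (A,hash)
  {AB}: card=80; try (A,nl_idx)→220, (B,hash)→320, (B,nl_idx)→440, (A,merge)→560, (B,merge)→600, (A,hash)→760 …(+2); best=220 via (A,nl_idx)
  {ABC}: card=1000; try (A,hash)→1620, (C,merge)→1660, (C,hash)→1700, (C,nl_idx)→1780, (B,hash)→4120, (A,nl_idx)→4400 …(+6); best=1620 via (A,hash)

cost=1620; order=C,B,A; methods=hash,hash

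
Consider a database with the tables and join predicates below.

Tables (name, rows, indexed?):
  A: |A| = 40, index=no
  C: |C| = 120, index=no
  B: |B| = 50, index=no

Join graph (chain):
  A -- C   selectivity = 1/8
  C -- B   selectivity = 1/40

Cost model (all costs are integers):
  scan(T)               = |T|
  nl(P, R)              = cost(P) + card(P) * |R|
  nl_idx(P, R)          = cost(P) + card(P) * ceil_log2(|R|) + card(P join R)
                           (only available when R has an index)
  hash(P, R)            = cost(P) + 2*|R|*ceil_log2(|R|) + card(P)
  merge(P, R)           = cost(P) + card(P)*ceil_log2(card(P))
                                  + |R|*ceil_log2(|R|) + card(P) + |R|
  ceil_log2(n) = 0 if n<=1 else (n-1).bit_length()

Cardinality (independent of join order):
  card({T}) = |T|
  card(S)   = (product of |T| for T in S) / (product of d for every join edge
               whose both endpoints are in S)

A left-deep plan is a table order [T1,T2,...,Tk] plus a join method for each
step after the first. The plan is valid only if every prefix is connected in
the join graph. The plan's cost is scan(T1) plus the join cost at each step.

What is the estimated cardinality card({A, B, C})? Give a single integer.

750

Tables in S: A(40), B(50), C(120)
Edges inside S: A-C(d=8), C-B(d=40)
numerator = 40 * 50 * 120 = 240000
denominator = 8 * 40 = 320
card(S) = 240000 / 320 = 750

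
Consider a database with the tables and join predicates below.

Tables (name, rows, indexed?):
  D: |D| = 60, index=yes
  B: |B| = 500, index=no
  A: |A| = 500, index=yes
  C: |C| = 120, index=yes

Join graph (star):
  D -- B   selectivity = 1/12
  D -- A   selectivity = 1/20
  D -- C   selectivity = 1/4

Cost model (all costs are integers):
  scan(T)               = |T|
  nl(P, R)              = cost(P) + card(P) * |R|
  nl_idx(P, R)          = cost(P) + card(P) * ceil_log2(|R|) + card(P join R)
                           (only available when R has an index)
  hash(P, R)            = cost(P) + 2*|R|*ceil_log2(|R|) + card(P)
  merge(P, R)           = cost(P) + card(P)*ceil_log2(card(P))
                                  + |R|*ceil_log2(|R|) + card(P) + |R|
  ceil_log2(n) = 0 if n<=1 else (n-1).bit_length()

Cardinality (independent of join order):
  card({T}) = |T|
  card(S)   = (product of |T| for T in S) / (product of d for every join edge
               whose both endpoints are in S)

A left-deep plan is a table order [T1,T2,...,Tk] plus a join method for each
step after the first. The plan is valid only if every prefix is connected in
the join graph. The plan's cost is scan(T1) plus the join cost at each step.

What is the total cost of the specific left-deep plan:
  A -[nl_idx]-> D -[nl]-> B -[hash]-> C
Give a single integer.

819180

step 1: scan A: cost=500, card=500
step 2: join D via nl_idx
    card(P join D) = 500*60/(20) = 1500
    cost = 500 + 500*6 + 1500 = 5000
step 3: join B via nl
    card(P join B) = 1500*500/(12) = 62500
    cost = 5000 + 1500*500 = 755000
step 4: join C via hash
    card(P join C) = 62500*120/(4) = 1875000
    cost = 755000 + 2*120*7 + 62500 = 819180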